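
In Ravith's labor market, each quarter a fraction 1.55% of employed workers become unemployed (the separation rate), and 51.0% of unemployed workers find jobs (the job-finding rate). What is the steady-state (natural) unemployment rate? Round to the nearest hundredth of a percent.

At steady state the flows balance: s·E = f·U, so U/(E+U) = s/(s+f).
u* = 1.55 / (1.55 + 51.0) = 1.55 / 52.55 = 2.95%.

Steady-state unemployment rate ≈ 2.95%.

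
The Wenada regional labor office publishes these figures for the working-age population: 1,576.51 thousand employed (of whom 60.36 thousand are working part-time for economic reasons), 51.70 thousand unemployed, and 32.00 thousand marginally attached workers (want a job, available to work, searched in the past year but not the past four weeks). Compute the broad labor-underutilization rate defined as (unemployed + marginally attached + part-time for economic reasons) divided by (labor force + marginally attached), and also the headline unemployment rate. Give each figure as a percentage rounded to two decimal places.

Broad underutilization rate ≈ 8.68%; headline unemployment rate ≈ 3.18%.

Labor force = 1,576.51 + 51.70 = 1,628.21 thousand.
Numerator = 51.70 + 32.00 + 60.36 = 144.06 thousand.
Denominator = 1,628.21 + 32.00 = 1,660.21 thousand.
Broad rate = 144.06 / 1,660.21 = 8.68%.
Headline unemployment rate = 51.70 / 1,628.21 = 3.18%.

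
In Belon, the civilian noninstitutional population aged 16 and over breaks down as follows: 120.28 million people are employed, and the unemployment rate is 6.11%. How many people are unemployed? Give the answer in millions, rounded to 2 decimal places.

About 7.83 million are unemployed.

Let U be the number unemployed. The labor force is E + U, and U/(E+U) = 0.0611.
So U = 0.0611 × 120.28 / (1 − 0.0611) = 7.3491 / 0.9389 ≈ 7.83 million.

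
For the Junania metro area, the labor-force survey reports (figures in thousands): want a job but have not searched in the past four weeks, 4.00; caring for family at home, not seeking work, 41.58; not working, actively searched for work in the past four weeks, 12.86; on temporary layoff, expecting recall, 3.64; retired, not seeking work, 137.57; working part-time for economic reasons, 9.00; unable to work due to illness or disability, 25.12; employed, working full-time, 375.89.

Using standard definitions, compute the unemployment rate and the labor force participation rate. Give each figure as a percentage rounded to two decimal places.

Unemployment rate ≈ 4.11%; labor force participation rate ≈ 65.84%.

Employed = 9.00 + 375.89 = 384.89 thousand (anyone who worked, including part-time for economic reasons, counts as employed).
Unemployed = 12.86 + 3.64 = 16.50 thousand (jobless and actively searching, or on temporary layoff).
Labor force = 384.89 + 16.50 = 401.39 thousand.
Not in labor force = 4.00 + 41.58 + 137.57 + 25.12 = 208.27 thousand (those not working and not actively searching are outside the labor force — including those who want a job but have given up searching).
Civilian working-age population = 401.39 + 208.27 = 609.66 thousand.
Unemployment rate = 16.50 / 401.39 = 4.11%.
Labor force participation rate = 401.39 / 609.66 = 65.84%.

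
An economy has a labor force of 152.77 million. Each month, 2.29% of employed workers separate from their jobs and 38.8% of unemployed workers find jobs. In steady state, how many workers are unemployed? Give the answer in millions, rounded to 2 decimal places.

About 8.51 million are unemployed in steady state.

Steady-state unemployment rate u* = s/(s+f) = 2.29/(2.29+38.8) = 0.055731.
Unemployed = u* × labor force = 0.055731 × 152.77 ≈ 8.51 million.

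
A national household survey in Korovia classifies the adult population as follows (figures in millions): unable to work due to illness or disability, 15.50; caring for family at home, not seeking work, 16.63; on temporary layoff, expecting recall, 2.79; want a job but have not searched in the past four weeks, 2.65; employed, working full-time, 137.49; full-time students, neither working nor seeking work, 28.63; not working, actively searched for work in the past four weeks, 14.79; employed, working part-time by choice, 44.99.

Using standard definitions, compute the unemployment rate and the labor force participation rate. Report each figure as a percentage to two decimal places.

Employed = 137.49 + 44.99 = 182.48 million.
Unemployed = 2.79 + 14.79 = 17.58 million (jobless and actively searching, or on temporary layoff).
Labor force = 182.48 + 17.58 = 200.06 million.
Not in labor force = 15.50 + 16.63 + 2.65 + 28.63 = 63.41 million (those not working and not actively searching are outside the labor force — including those who want a job but have given up searching).
Civilian working-age population = 200.06 + 63.41 = 263.47 million.
Unemployment rate = 17.58 / 200.06 = 8.79%.
Labor force participation rate = 200.06 / 263.47 = 75.93%.

Unemployment rate ≈ 8.79%; labor force participation rate ≈ 75.93%.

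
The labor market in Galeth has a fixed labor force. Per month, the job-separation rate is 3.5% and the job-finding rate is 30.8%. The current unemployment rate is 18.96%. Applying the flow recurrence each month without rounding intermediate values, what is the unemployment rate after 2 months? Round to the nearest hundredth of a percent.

Unemployment rate after two months ≈ 13.98%.

With a fixed labor force, u_{t+1} = u_t + s·(1−u_t) − f·u_t = u_t·(1−s−f) + s.
Here 1−s−f = 0.657 and s = 0.035.
u_1 = 0.189600 × 0.657 + 0.035 = 0.159567.
u_2 = 0.159567 × 0.657 + 0.035 = 0.139836.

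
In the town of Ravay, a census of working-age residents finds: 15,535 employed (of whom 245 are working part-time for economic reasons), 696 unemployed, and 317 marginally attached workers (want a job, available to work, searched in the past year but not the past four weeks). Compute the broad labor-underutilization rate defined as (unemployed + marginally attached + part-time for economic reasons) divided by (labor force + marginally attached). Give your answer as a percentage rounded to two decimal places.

Labor force = 15,535 + 696 = 16,231.
Numerator = 696 + 317 + 245 = 1,258.
Denominator = 16,231 + 317 = 16,548.
Broad rate = 1,258 / 16,548 = 7.60%.

Broad underutilization rate ≈ 7.60%.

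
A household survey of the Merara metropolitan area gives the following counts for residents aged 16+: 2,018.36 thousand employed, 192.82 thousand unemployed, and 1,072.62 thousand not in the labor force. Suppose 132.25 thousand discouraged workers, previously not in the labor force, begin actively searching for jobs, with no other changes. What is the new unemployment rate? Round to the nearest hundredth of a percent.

New unemployment rate ≈ 13.87%.

Initially, labor force = 2,018.36 + 192.82 = 2,211.18 thousand, so u = 192.82/2,211.18 = 8.72%.
After the change, unemployed and labor force both rise by 132.25 → E = 2,018.36, U = 325.07, labor force = 2,343.43 thousand.
New unemployment rate = 325.07 / 2,343.43 = 13.87%.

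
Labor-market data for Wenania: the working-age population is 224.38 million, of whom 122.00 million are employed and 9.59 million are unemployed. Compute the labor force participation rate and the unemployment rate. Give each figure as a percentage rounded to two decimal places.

Labor force participation rate ≈ 58.65%; unemployment rate ≈ 7.29%.

Labor force = employed + unemployed = 122.00 + 9.59 = 131.59 million.
Unemployment rate = 9.59 / 131.59 = 7.29%.
Labor force participation rate = 131.59 / 224.38 = 58.65%.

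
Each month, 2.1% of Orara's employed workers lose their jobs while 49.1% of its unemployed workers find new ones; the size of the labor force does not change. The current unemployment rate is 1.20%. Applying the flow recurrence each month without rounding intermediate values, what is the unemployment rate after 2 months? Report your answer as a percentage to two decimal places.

With a fixed labor force, u_{t+1} = u_t + s·(1−u_t) − f·u_t = u_t·(1−s−f) + s.
Here 1−s−f = 0.488 and s = 0.021.
u_1 = 0.012000 × 0.488 + 0.021 = 0.026856.
u_2 = 0.026856 × 0.488 + 0.021 = 0.034106.

Unemployment rate after two months ≈ 3.41%.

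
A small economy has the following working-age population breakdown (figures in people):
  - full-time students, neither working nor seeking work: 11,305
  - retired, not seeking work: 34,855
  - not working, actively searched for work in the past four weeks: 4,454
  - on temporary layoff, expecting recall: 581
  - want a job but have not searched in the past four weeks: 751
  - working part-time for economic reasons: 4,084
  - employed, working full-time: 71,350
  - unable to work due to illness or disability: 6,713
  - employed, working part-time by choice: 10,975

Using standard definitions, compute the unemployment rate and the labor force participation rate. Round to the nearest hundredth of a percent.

Employed = 4,084 + 71,350 + 10,975 = 86,409 (anyone who worked, including part-time for economic reasons, counts as employed).
Unemployed = 4,454 + 581 = 5,035 (jobless and actively searching, or on temporary layoff).
Labor force = 86,409 + 5,035 = 91,444.
Not in labor force = 11,305 + 34,855 + 751 + 6,713 = 53,624 (those not working and not actively searching are outside the labor force — including those who want a job but have given up searching).
Civilian working-age population = 91,444 + 53,624 = 145,068.
Unemployment rate = 5,035 / 91,444 = 5.51%.
Labor force participation rate = 91,444 / 145,068 = 63.04%.

Unemployment rate ≈ 5.51%; labor force participation rate ≈ 63.04%.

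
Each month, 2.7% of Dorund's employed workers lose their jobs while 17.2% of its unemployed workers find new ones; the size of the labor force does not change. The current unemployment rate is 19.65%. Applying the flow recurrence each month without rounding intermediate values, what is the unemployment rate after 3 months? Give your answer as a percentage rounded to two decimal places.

Unemployment rate after three months ≈ 16.69%.

With a fixed labor force, u_{t+1} = u_t + s·(1−u_t) − f·u_t = u_t·(1−s−f) + s.
Here 1−s−f = 0.801 and s = 0.027.
u_1 = 0.196500 × 0.801 + 0.027 = 0.184397.
u_2 = 0.184397 × 0.801 + 0.027 = 0.174702.
u_3 = 0.174702 × 0.801 + 0.027 = 0.166936.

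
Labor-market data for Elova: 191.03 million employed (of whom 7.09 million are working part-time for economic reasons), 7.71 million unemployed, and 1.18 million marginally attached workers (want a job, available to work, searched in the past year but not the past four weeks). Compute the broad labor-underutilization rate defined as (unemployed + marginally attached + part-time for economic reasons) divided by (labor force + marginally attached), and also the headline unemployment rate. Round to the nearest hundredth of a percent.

Broad underutilization rate ≈ 7.99%; headline unemployment rate ≈ 3.88%.

Labor force = 191.03 + 7.71 = 198.74 million.
Numerator = 7.71 + 1.18 + 7.09 = 15.98 million.
Denominator = 198.74 + 1.18 = 199.92 million.
Broad rate = 15.98 / 199.92 = 7.99%.
Headline unemployment rate = 7.71 / 198.74 = 3.88%.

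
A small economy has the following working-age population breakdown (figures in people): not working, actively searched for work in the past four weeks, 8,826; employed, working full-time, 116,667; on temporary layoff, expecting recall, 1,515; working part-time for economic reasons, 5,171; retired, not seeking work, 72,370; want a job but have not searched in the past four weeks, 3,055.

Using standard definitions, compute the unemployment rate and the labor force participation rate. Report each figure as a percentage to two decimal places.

Unemployment rate ≈ 7.82%; labor force participation rate ≈ 63.67%.

Employed = 116,667 + 5,171 = 121,838 (anyone who worked, including part-time for economic reasons, counts as employed).
Unemployed = 8,826 + 1,515 = 10,341 (jobless and actively searching, or on temporary layoff).
Labor force = 121,838 + 10,341 = 132,179.
Not in labor force = 72,370 + 3,055 = 75,425 (those not working and not actively searching are outside the labor force — including those who want a job but have given up searching).
Civilian working-age population = 132,179 + 75,425 = 207,604.
Unemployment rate = 10,341 / 132,179 = 7.82%.
Labor force participation rate = 132,179 / 207,604 = 63.67%.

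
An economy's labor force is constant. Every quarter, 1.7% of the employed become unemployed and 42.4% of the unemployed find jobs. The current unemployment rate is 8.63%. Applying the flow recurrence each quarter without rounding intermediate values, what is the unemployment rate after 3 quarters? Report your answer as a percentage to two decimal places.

With a fixed labor force, u_{t+1} = u_t + s·(1−u_t) − f·u_t = u_t·(1−s−f) + s.
Here 1−s−f = 0.559 and s = 0.017.
u_1 = 0.086300 × 0.559 + 0.017 = 0.065242.
u_2 = 0.065242 × 0.559 + 0.017 = 0.053470.
u_3 = 0.053470 × 0.559 + 0.017 = 0.046890.

Unemployment rate after three quarters ≈ 4.69%.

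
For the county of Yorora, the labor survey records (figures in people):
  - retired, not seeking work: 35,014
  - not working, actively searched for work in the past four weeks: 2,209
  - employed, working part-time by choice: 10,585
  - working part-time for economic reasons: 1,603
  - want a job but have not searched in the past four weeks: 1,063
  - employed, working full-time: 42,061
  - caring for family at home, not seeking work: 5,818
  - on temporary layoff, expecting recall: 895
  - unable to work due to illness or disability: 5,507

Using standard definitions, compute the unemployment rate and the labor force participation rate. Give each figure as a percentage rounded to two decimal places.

Unemployment rate ≈ 5.41%; labor force participation rate ≈ 54.75%.

Employed = 10,585 + 1,603 + 42,061 = 54,249 (anyone who worked, including part-time for economic reasons, counts as employed).
Unemployed = 2,209 + 895 = 3,104 (jobless and actively searching, or on temporary layoff).
Labor force = 54,249 + 3,104 = 57,353.
Not in labor force = 35,014 + 1,063 + 5,818 + 5,507 = 47,402 (those not working and not actively searching are outside the labor force — including those who want a job but have given up searching).
Civilian working-age population = 57,353 + 47,402 = 104,755.
Unemployment rate = 3,104 / 57,353 = 5.41%.
Labor force participation rate = 57,353 / 104,755 = 54.75%.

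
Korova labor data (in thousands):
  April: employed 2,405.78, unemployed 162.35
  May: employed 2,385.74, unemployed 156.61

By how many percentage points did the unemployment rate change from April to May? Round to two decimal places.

The unemployment rate changed by −0.16 percentage points.

April: labor force = 2,405.78 + 162.35 = 2,568.13; u = 162.35/2,568.13 = 6.32%.
May: labor force = 2,385.74 + 156.61 = 2,542.35; u = 156.61/2,542.35 = 6.16%.
Change = 6.16% − 6.32% = −0.16 pp.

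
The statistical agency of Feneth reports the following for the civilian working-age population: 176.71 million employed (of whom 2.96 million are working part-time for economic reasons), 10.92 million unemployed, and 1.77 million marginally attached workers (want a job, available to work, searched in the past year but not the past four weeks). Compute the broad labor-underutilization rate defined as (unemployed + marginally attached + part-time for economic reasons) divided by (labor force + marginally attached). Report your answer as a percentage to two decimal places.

Labor force = 176.71 + 10.92 = 187.63 million.
Numerator = 10.92 + 1.77 + 2.96 = 15.65 million.
Denominator = 187.63 + 1.77 = 189.40 million.
Broad rate = 15.65 / 189.40 = 8.26%.

Broad underutilization rate ≈ 8.26%.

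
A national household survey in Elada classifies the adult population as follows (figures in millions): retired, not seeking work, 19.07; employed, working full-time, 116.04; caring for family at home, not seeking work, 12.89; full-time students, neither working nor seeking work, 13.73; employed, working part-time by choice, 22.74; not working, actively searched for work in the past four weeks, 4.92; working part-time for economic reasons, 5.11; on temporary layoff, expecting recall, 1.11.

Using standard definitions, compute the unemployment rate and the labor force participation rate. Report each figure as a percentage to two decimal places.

Employed = 116.04 + 22.74 + 5.11 = 143.89 million (anyone who worked, including part-time for economic reasons, counts as employed).
Unemployed = 4.92 + 1.11 = 6.03 million (jobless and actively searching, or on temporary layoff).
Labor force = 143.89 + 6.03 = 149.92 million.
Not in labor force = 19.07 + 12.89 + 13.73 = 45.69 million (those not working and not actively searching are outside the labor force).
Civilian working-age population = 149.92 + 45.69 = 195.61 million.
Unemployment rate = 6.03 / 149.92 = 4.02%.
Labor force participation rate = 149.92 / 195.61 = 76.64%.

Unemployment rate ≈ 4.02%; labor force participation rate ≈ 76.64%.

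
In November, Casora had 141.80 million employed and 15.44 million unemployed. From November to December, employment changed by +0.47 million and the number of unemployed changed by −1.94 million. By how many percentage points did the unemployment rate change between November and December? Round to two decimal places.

November: labor force = 141.80 + 15.44 = 157.24; u = 15.44/157.24 = 9.82%.
December: labor force = 142.27 + 13.50 = 155.77; u = 13.50/155.77 = 8.67%.
Change = 8.67% − 9.82% = −1.15 pp.

The unemployment rate changed by −1.15 percentage points.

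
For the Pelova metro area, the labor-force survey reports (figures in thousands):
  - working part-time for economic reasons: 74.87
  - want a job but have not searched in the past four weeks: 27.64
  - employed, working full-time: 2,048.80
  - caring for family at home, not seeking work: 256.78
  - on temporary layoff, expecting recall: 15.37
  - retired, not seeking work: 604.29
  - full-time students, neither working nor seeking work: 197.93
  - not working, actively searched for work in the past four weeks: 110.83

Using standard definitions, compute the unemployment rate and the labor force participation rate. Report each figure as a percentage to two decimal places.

Unemployment rate ≈ 5.61%; labor force participation rate ≈ 67.43%.

Employed = 74.87 + 2,048.80 = 2,123.67 thousand (anyone who worked, including part-time for economic reasons, counts as employed).
Unemployed = 15.37 + 110.83 = 126.20 thousand (jobless and actively searching, or on temporary layoff).
Labor force = 2,123.67 + 126.20 = 2,249.87 thousand.
Not in labor force = 27.64 + 256.78 + 604.29 + 197.93 = 1,086.64 thousand (those not working and not actively searching are outside the labor force — including those who want a job but have given up searching).
Civilian working-age population = 2,249.87 + 1,086.64 = 3,336.51 thousand.
Unemployment rate = 126.20 / 2,249.87 = 5.61%.
Labor force participation rate = 2,249.87 / 3,336.51 = 67.43%.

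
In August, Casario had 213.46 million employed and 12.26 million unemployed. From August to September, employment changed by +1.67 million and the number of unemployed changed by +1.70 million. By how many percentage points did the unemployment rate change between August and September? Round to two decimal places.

August: labor force = 213.46 + 12.26 = 225.72; u = 12.26/225.72 = 5.43%.
September: labor force = 215.13 + 13.96 = 229.09; u = 13.96/229.09 = 6.09%.
Change = 6.09% − 5.43% = +0.66 pp.

The unemployment rate changed by +0.66 percentage points.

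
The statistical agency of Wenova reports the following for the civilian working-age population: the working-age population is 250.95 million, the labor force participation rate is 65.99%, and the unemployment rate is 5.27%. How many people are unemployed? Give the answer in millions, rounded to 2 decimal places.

Labor force = 0.6599 × 250.95 = 165.60 million.
Unemployed = 0.0527 × 165.60 ≈ 8.73 million.

About 8.73 million are unemployed.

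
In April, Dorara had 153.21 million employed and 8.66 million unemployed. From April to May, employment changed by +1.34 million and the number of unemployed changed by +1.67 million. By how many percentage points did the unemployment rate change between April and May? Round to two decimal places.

April: labor force = 153.21 + 8.66 = 161.87; u = 8.66/161.87 = 5.35%.
May: labor force = 154.55 + 10.33 = 164.88; u = 10.33/164.88 = 6.27%.
Change = 6.27% − 5.35% = +0.92 pp.

The unemployment rate changed by +0.92 percentage points.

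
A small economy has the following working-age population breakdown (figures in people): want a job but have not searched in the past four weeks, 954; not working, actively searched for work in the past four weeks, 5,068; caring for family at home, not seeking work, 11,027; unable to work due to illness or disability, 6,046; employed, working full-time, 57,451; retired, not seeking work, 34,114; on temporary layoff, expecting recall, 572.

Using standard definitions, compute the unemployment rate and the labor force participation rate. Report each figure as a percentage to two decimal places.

Unemployment rate ≈ 8.94%; labor force participation rate ≈ 54.75%.

Employed = 57,451.
Unemployed = 5,068 + 572 = 5,640 (jobless and actively searching, or on temporary layoff).
Labor force = 57,451 + 5,640 = 63,091.
Not in labor force = 954 + 11,027 + 6,046 + 34,114 = 52,141 (those not working and not actively searching are outside the labor force — including those who want a job but have given up searching).
Civilian working-age population = 63,091 + 52,141 = 115,232.
Unemployment rate = 5,640 / 63,091 = 8.94%.
Labor force participation rate = 63,091 / 115,232 = 54.75%.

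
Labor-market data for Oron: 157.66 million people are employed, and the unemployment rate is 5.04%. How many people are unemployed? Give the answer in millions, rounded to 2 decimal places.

Let U be the number unemployed. The labor force is E + U, and U/(E+U) = 0.0504.
So U = 0.0504 × 157.66 / (1 − 0.0504) = 7.9461 / 0.9496 ≈ 8.37 million.

About 8.37 million are unemployed.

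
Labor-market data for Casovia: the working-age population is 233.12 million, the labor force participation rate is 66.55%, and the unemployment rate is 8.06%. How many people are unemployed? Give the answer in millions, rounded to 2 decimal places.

Labor force = 0.6655 × 233.12 = 155.14 million.
Unemployed = 0.0806 × 155.14 ≈ 12.50 million.

About 12.50 million are unemployed.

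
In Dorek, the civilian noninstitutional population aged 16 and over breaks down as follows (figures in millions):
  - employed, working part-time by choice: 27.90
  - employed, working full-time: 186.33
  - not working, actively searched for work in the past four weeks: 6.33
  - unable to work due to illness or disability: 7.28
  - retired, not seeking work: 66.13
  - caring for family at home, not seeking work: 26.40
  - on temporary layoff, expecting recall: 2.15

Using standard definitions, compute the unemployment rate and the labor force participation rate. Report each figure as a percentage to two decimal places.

Unemployment rate ≈ 3.81%; labor force participation rate ≈ 69.05%.

Employed = 27.90 + 186.33 = 214.23 million.
Unemployed = 6.33 + 2.15 = 8.48 million (jobless and actively searching, or on temporary layoff).
Labor force = 214.23 + 8.48 = 222.71 million.
Not in labor force = 7.28 + 66.13 + 26.40 = 99.81 million (those not working and not actively searching are outside the labor force).
Civilian working-age population = 222.71 + 99.81 = 322.52 million.
Unemployment rate = 8.48 / 222.71 = 3.81%.
Labor force participation rate = 222.71 / 322.52 = 69.05%.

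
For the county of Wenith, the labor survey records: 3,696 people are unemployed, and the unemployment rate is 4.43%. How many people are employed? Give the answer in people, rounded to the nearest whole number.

About 79,735 are employed.

Labor force = U / u = 3,696 / 0.0443 ≈ 83,431.
Employed = labor force − unemployed = 83,431 − 3,696 = 79,735.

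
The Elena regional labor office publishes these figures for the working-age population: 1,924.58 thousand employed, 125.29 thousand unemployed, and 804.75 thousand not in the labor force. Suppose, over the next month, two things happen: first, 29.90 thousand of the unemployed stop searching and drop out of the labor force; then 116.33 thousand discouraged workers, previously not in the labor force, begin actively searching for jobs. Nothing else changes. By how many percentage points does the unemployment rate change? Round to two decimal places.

Initially, labor force = 1,924.58 + 125.29 = 2,049.87 thousand, so u = 125.29/2,049.87 = 6.11%.
After the first change, unemployed and labor force both fall by 29.90 → E = 1,924.58, U = 95.39, labor force = 2,019.97 thousand.
After the second change, unemployed and labor force both rise by 116.33 → E = 1,924.58, U = 211.72, labor force = 2,136.30 thousand.
New unemployment rate = 211.72 / 2,136.30 = 9.91%.
Change = 9.91% − 6.11% = +3.80 percentage points.

The unemployment rate changes by +3.80 percentage points.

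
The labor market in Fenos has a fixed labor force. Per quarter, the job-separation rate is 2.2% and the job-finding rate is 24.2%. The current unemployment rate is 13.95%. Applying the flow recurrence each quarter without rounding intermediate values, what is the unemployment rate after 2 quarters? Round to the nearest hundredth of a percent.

Unemployment rate after two quarters ≈ 11.38%.

With a fixed labor force, u_{t+1} = u_t + s·(1−u_t) − f·u_t = u_t·(1−s−f) + s.
Here 1−s−f = 0.736 and s = 0.022.
u_1 = 0.139500 × 0.736 + 0.022 = 0.124672.
u_2 = 0.124672 × 0.736 + 0.022 = 0.113759.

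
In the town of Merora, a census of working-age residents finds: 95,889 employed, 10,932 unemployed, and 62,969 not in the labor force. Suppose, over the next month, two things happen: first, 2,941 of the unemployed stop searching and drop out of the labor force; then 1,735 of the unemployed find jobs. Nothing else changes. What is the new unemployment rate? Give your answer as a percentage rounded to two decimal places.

Initially, labor force = 95,889 + 10,932 = 106,821, so u = 10,932/106,821 = 10.23%.
After the first change, unemployed and labor force both fall by 2,941 → E = 95,889, U = 7,991, labor force = 103,880.
After the second change, unemployed falls and employed rises by 1,735; labor force unchanged → E = 97,624, U = 6,256, labor force = 103,880.
New unemployment rate = 6,256 / 103,880 = 6.02%.

New unemployment rate ≈ 6.02%.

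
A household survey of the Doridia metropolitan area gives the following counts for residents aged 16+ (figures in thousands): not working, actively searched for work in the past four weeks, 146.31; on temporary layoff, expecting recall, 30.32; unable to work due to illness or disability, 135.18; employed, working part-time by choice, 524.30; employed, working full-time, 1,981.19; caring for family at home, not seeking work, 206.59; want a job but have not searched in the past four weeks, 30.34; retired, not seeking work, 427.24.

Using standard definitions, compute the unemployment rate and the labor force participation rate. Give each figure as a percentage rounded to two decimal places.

Unemployment rate ≈ 6.59%; labor force participation rate ≈ 77.04%.

Employed = 524.30 + 1,981.19 = 2,505.49 thousand.
Unemployed = 146.31 + 30.32 = 176.63 thousand (jobless and actively searching, or on temporary layoff).
Labor force = 2,505.49 + 176.63 = 2,682.12 thousand.
Not in labor force = 135.18 + 206.59 + 30.34 + 427.24 = 799.35 thousand (those not working and not actively searching are outside the labor force — including those who want a job but have given up searching).
Civilian working-age population = 2,682.12 + 799.35 = 3,481.47 thousand.
Unemployment rate = 176.63 / 2,682.12 = 6.59%.
Labor force participation rate = 2,682.12 / 3,481.47 = 77.04%.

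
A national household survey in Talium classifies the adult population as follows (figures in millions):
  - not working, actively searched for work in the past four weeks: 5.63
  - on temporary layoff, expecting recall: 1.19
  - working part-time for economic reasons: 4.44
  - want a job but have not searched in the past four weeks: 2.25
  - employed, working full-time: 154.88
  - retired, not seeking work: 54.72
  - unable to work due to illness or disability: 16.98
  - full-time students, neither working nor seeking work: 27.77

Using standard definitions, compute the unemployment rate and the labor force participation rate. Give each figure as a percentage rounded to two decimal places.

Unemployment rate ≈ 4.10%; labor force participation rate ≈ 62.02%.

Employed = 4.44 + 154.88 = 159.32 million (anyone who worked, including part-time for economic reasons, counts as employed).
Unemployed = 5.63 + 1.19 = 6.82 million (jobless and actively searching, or on temporary layoff).
Labor force = 159.32 + 6.82 = 166.14 million.
Not in labor force = 2.25 + 54.72 + 16.98 + 27.77 = 101.72 million (those not working and not actively searching are outside the labor force — including those who want a job but have given up searching).
Civilian working-age population = 166.14 + 101.72 = 267.86 million.
Unemployment rate = 6.82 / 166.14 = 4.10%.
Labor force participation rate = 166.14 / 267.86 = 62.02%.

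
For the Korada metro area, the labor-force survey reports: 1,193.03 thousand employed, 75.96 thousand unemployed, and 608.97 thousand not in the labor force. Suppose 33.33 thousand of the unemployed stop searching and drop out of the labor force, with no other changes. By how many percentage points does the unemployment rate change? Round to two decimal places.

The unemployment rate changes by −2.54 percentage points.

Initially, labor force = 1,193.03 + 75.96 = 1,268.99 thousand, so u = 75.96/1,268.99 = 5.99%.
After the change, unemployed and labor force both fall by 33.33 → E = 1,193.03, U = 42.63, labor force = 1,235.66 thousand.
New unemployment rate = 42.63 / 1,235.66 = 3.45%.
Change = 3.45% − 5.99% = −2.54 percentage points.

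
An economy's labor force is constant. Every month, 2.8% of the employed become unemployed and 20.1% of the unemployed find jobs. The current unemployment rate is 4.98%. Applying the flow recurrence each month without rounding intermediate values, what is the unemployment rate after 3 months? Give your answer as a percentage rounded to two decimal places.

Unemployment rate after three months ≈ 8.91%.

With a fixed labor force, u_{t+1} = u_t + s·(1−u_t) − f·u_t = u_t·(1−s−f) + s.
Here 1−s−f = 0.771 and s = 0.028.
u_1 = 0.049800 × 0.771 + 0.028 = 0.066396.
u_2 = 0.066396 × 0.771 + 0.028 = 0.079191.
u_3 = 0.079191 × 0.771 + 0.028 = 0.089056.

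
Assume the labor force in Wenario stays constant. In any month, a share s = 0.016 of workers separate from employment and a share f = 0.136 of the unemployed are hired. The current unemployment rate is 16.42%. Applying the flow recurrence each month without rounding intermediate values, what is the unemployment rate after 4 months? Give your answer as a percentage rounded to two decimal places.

Unemployment rate after four months ≈ 13.57%.

With a fixed labor force, u_{t+1} = u_t + s·(1−u_t) − f·u_t = u_t·(1−s−f) + s.
Here 1−s−f = 0.848 and s = 0.016.
u_1 = 0.164200 × 0.848 + 0.016 = 0.155242.
u_2 = 0.155242 × 0.848 + 0.016 = 0.147645.
u_3 = 0.147645 × 0.848 + 0.016 = 0.141203.
u_4 = 0.141203 × 0.848 + 0.016 = 0.135740.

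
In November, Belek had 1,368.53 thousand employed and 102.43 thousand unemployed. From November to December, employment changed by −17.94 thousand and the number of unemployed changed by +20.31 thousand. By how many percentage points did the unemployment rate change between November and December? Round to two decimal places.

November: labor force = 1,368.53 + 102.43 = 1,470.96; u = 102.43/1,470.96 = 6.96%.
December: labor force = 1,350.59 + 122.74 = 1,473.33; u = 122.74/1,473.33 = 8.33%.
Change = 8.33% − 6.96% = +1.37 pp.

The unemployment rate changed by +1.37 percentage points.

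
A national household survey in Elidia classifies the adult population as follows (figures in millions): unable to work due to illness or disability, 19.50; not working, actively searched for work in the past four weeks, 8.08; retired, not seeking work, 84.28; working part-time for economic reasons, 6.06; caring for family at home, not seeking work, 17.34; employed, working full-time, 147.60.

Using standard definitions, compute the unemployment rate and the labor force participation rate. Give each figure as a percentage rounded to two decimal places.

Employed = 6.06 + 147.60 = 153.66 million (anyone who worked, including part-time for economic reasons, counts as employed).
Unemployed = 8.08 million.
Labor force = 153.66 + 8.08 = 161.74 million.
Not in labor force = 19.50 + 84.28 + 17.34 = 121.12 million (those not working and not actively searching are outside the labor force).
Civilian working-age population = 161.74 + 121.12 = 282.86 million.
Unemployment rate = 8.08 / 161.74 = 5.00%.
Labor force participation rate = 161.74 / 282.86 = 57.18%.

Unemployment rate ≈ 5.00%; labor force participation rate ≈ 57.18%.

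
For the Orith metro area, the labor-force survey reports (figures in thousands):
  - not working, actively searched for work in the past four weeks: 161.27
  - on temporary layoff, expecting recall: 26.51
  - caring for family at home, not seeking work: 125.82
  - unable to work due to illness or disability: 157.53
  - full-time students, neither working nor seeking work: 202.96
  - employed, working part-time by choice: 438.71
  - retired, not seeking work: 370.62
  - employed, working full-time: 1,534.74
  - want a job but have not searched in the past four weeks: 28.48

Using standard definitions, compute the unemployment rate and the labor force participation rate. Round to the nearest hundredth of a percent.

Employed = 438.71 + 1,534.74 = 1,973.45 thousand.
Unemployed = 161.27 + 26.51 = 187.78 thousand (jobless and actively searching, or on temporary layoff).
Labor force = 1,973.45 + 187.78 = 2,161.23 thousand.
Not in labor force = 125.82 + 157.53 + 202.96 + 370.62 + 28.48 = 885.41 thousand (those not working and not actively searching are outside the labor force — including those who want a job but have given up searching).
Civilian working-age population = 2,161.23 + 885.41 = 3,046.64 thousand.
Unemployment rate = 187.78 / 2,161.23 = 8.69%.
Labor force participation rate = 2,161.23 / 3,046.64 = 70.94%.

Unemployment rate ≈ 8.69%; labor force participation rate ≈ 70.94%.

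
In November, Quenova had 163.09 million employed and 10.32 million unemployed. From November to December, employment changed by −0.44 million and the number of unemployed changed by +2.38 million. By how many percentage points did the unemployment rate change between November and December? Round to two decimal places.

The unemployment rate changed by +1.29 percentage points.

November: labor force = 163.09 + 10.32 = 173.41; u = 10.32/173.41 = 5.95%.
December: labor force = 162.65 + 12.70 = 175.35; u = 12.70/175.35 = 7.24%.
Change = 7.24% − 5.95% = +1.29 pp.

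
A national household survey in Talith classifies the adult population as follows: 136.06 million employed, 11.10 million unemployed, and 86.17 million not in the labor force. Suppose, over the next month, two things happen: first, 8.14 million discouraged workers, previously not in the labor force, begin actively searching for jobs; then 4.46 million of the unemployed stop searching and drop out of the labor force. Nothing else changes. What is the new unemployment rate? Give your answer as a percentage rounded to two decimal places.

Initially, labor force = 136.06 + 11.10 = 147.16 million, so u = 11.10/147.16 = 7.54%.
After the first change, unemployed and labor force both rise by 8.14 → E = 136.06, U = 19.24, labor force = 155.30 million.
After the second change, unemployed and labor force both fall by 4.46 → E = 136.06, U = 14.78, labor force = 150.84 million.
New unemployment rate = 14.78 / 150.84 = 9.80%.

New unemployment rate ≈ 9.80%.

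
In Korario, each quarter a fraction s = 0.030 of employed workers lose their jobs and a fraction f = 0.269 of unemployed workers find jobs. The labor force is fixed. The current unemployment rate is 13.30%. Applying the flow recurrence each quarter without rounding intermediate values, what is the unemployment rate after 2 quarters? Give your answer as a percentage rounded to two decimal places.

With a fixed labor force, u_{t+1} = u_t + s·(1−u_t) − f·u_t = u_t·(1−s−f) + s.
Here 1−s−f = 0.701 and s = 0.030.
u_1 = 0.133000 × 0.701 + 0.030 = 0.123233.
u_2 = 0.123233 × 0.701 + 0.030 = 0.116386.

Unemployment rate after two quarters ≈ 11.64%.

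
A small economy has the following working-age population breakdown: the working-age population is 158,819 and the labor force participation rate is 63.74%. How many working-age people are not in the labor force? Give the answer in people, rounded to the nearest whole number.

About 57,588 are not in the labor force.

Share not in the labor force = 1 − 0.6374 = 0.3626.
Not in labor force = 0.3626 × 158,819 ≈ 57,588.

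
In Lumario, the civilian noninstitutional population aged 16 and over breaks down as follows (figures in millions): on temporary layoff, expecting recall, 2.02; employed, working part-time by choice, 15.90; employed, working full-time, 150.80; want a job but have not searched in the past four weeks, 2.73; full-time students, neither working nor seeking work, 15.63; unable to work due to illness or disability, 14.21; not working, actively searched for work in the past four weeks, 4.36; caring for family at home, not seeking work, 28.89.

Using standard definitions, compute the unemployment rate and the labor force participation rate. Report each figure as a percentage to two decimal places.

Employed = 15.90 + 150.80 = 166.70 million.
Unemployed = 2.02 + 4.36 = 6.38 million (jobless and actively searching, or on temporary layoff).
Labor force = 166.70 + 6.38 = 173.08 million.
Not in labor force = 2.73 + 15.63 + 14.21 + 28.89 = 61.46 million (those not working and not actively searching are outside the labor force — including those who want a job but have given up searching).
Civilian working-age population = 173.08 + 61.46 = 234.54 million.
Unemployment rate = 6.38 / 173.08 = 3.69%.
Labor force participation rate = 173.08 / 234.54 = 73.80%.

Unemployment rate ≈ 3.69%; labor force participation rate ≈ 73.80%.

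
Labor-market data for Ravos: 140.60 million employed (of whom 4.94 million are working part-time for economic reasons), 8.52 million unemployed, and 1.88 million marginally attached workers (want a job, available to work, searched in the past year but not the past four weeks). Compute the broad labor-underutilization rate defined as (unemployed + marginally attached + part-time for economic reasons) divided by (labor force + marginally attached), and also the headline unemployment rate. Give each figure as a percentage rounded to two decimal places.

Broad underutilization rate ≈ 10.16%; headline unemployment rate ≈ 5.71%.

Labor force = 140.60 + 8.52 = 149.12 million.
Numerator = 8.52 + 1.88 + 4.94 = 15.34 million.
Denominator = 149.12 + 1.88 = 151.00 million.
Broad rate = 15.34 / 151.00 = 10.16%.
Headline unemployment rate = 8.52 / 149.12 = 5.71%.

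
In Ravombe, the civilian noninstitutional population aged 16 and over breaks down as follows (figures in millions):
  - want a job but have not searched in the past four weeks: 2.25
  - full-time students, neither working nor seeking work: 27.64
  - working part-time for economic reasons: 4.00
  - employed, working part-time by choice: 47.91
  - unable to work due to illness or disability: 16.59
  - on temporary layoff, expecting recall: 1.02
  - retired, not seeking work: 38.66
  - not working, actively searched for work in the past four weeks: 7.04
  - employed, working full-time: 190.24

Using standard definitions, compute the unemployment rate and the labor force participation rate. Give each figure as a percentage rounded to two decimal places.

Unemployment rate ≈ 3.22%; labor force participation rate ≈ 74.61%.

Employed = 4.00 + 47.91 + 190.24 = 242.15 million (anyone who worked, including part-time for economic reasons, counts as employed).
Unemployed = 1.02 + 7.04 = 8.06 million (jobless and actively searching, or on temporary layoff).
Labor force = 242.15 + 8.06 = 250.21 million.
Not in labor force = 2.25 + 27.64 + 16.59 + 38.66 = 85.14 million (those not working and not actively searching are outside the labor force — including those who want a job but have given up searching).
Civilian working-age population = 250.21 + 85.14 = 335.35 million.
Unemployment rate = 8.06 / 250.21 = 3.22%.
Labor force participation rate = 250.21 / 335.35 = 74.61%.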